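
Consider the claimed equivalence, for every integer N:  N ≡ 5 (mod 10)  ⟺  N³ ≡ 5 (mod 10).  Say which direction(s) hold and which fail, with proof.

(←) For the converse, argue contrapositively. If N ≢ 5 (mod 10), then N is congruent to one of 0, 1, 2, 3, 4, 6, 7, 8, 9 modulo 10, and these give N³ ≡ 0, 1, 8, 7, 4, 6, 3, 2, 9 respectively — never 5.

(→) Suppose N ≡ 5 (mod 10). Write N = 10j + 5. Then (10j + 5)³ = 1000j³ + 1500j² + 750j + 125 = 10(100j³ + 150j² + 75j + 12) + 5, so N³ ≡ 5 (mod 10).

Both directions hold; the statement is true.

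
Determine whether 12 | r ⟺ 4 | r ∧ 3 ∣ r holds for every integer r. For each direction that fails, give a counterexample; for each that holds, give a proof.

The biconditional holds.

Forward direction. If 12 ∣ r, write r = 12q. Since 12 = 3·4, r = 4·(3q), so 4 ∣ r; and since 12 = 4·3, r = 3·(4q), so 3 ∣ r.

Converse. Suppose 4 ∣ r and 3 ∣ r. Any common multiple of 4 and 3 is a multiple of their lcm; here gcd(4, 3) = 1, so lcm(4, 3) = 4·3 = 12, so 12 ∣ r.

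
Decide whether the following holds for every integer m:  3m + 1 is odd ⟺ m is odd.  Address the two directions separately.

(⇒) fails and (⇐) fails.

[⇒] This fails: m = 6 gives 3m + 1 = 19, which is odd, but 6 is even, not odd.

[⇐] This also fails: m = 7 is odd, but 3m + 1 = 22 is even, not odd.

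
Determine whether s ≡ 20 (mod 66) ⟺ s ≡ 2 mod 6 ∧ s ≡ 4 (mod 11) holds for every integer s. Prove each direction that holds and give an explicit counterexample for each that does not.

[⇒] This fails: s = 20 gives 20 ≡ 20 (mod 66) but 20 ≡ 9 (mod 11), so the conjunction on the right does not hold.

[⇐] This fails: s = 26 satisfies both congruences on the right (26 ≡ 2 mod 6 and 26 ≡ 4 mod 11) yet 26 ≡ 26 (mod 66), not 20.

Neither implication holds.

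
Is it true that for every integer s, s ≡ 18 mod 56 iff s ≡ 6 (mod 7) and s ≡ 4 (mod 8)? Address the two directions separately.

Neither implication holds.

(⟹) This fails: s = 18 gives 18 ≡ 18 (mod 56) but 18 ≡ 4 (mod 7), so the conjunction on the right does not hold.

(⟸) This fails: s = 20 satisfies both congruences on the right (20 ≡ 6 mod 7 and 20 ≡ 4 mod 8) yet 20 ≡ 20 (mod 56), not 18.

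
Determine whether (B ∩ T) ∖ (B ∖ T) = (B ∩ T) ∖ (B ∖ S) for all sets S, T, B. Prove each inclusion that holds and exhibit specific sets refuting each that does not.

Only the reverse inclusion holds.

(⟹) This inclusion fails. Take S = ∅, T = {1}, B = {1}; then 1 ∈ (B ∩ T) ∖ (B ∖ T) but 1 ∉ (B ∩ T) ∖ (B ∖ S).

(⟸) Let x ∈ (B ∩ T) ∖ (B ∖ S). Then x ∈ S ∩ T ∩ B, from which x ∈ (B ∩ T) ∖ (B ∖ T).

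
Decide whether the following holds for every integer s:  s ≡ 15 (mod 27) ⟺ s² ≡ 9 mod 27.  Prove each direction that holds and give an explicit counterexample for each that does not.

(⇒) holds; (⇐) fails.

Forward direction. Suppose s ≡ 15 (mod 27). Write s = 27j + 15. Then (27j + 15)² = 729j² + 810j + 225 = 27(27j² + 30j + 8) + 9, so s² ≡ 9 (mod 27).

Converse. This fails: take s = 3. Then 3² = 9 ≡ 9 (mod 27), yet 3 ≡ 3 (mod 27), not 15.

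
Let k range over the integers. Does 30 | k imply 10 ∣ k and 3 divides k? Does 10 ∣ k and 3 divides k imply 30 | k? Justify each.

The biconditional holds.

(⇒) If 30 ∣ k, write k = 30q. Since 30 = 3·10, k = 10·(3q), so 10 ∣ k; and since 30 = 10·3, k = 3·(10q), so 3 ∣ k.

(⇐) Suppose 10 ∣ k and 3 ∣ k. Any common multiple of 10 and 3 is a multiple of their lcm; here gcd(10, 3) = 1, so lcm(10, 3) = 10·3 = 30, so 30 ∣ k.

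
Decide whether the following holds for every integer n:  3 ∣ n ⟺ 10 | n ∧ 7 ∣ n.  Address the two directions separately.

(⇒) This fails: take n = 3. Certainly 3 ∣ 3, but 10 ∤ 3.

(⇐) This fails: take n = 70. Both 10 ∣ 70 and 7 ∣ 70, yet 70 is not a multiple of 3 (since 70 = 23·3 + 1), so 3 ∤ 70.

(⇒) fails and (⇐) fails.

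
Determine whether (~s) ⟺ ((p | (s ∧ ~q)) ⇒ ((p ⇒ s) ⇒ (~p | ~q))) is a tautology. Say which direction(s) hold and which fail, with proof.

(→) Assume the antecedent. If s is true, the antecedent cannot hold. If s is false, the consequent reduces to true regardless of the other variables. Either way the consequent holds.

(←) This fails. Under s = T, q = F, p = F, the left side is false but the right side is true.

The forward direction holds; the converse fails.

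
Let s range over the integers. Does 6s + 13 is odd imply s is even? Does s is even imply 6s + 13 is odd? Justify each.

(→) This fails: take s = 1. Then 6s + 13 = 19, which is odd, yet s = 1 is odd, not even.

(←) Suppose s is even. Since 6 is even, 6s is even for every s, so 6s + 13 has the same parity as 13, which is odd. Hence 6s + 13 is odd.

Not equivalent: only (⇐) holds.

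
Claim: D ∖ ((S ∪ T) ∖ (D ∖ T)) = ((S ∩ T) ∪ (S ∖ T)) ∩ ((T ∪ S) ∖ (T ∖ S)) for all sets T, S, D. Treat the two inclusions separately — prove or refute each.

(⟹) This inclusion fails. Take T = ∅, S = ∅, D = {1}; then 1 ∈ D ∖ ((S ∪ T) ∖ (D ∖ T)) but 1 ∉ ((S ∩ T) ∪ (S ∖ T)) ∩ ((T ∪ S) ∖ (T ∖ S)).

(⟸) This inclusion fails. Take T = ∅, S = {1}, D = ∅; then 1 ∈ ((S ∩ T) ∪ (S ∖ T)) ∩ ((T ∪ S) ∖ (T ∖ S)) but 1 ∉ D ∖ ((S ∪ T) ∖ (D ∖ T)).

Neither inclusion holds.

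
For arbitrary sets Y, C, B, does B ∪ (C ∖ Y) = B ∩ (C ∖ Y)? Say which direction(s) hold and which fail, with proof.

(⊆) fails; (⊇) holds.

(⟹) This inclusion fails. Take Y = ∅, C = {1}, B = ∅; then 1 ∈ B ∪ (C ∖ Y) but 1 ∉ B ∩ (C ∖ Y).

(⟸) Let x ∈ B ∩ (C ∖ Y). Then x ∈ C ∩ B and x ∉ Y, from which x ∈ B ∪ (C ∖ Y).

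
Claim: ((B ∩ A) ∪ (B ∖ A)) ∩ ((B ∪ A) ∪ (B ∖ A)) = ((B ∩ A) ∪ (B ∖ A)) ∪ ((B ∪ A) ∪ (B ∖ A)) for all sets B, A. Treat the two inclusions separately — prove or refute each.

(⊆) holds; (⊇) fails.

(⟹) Let x ∈ ((B ∩ A) ∪ (B ∖ A)) ∩ ((B ∪ A) ∪ (B ∖ A)). Then either x ∈ B and x ∉ A; or x ∈ B ∩ A. In each case x ∈ ((B ∩ A) ∪ (B ∖ A)) ∪ ((B ∪ A) ∪ (B ∖ A)), so ((B ∩ A) ∪ (B ∖ A)) ∩ ((B ∪ A) ∪ (B ∖ A)) ⊆ ((B ∩ A) ∪ (B ∖ A)) ∪ ((B ∪ A) ∪ (B ∖ A)).

(⟸) This inclusion fails. Take B = ∅, A = {1}; then 1 ∈ ((B ∩ A) ∪ (B ∖ A)) ∪ ((B ∪ A) ∪ (B ∖ A)) but 1 ∉ ((B ∩ A) ∪ (B ∖ A)) ∩ ((B ∪ A) ∪ (B ∖ A)).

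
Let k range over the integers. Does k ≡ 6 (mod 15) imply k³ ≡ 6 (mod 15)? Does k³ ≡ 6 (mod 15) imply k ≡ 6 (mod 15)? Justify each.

Equivalent; both directions hold.

(⇒) Suppose k ≡ 6 (mod 15). Write k = 15j + 6. Then (15j + 6)³ = 3375j³ + 4050j² + 1620j + 216 = 15(225j³ + 270j² + 108j + 14) + 6, so k³ ≡ 6 (mod 15).

(⇐) Conversely, suppose k³ ≡ 6 (mod 15). The only residue r in {0, …, 14} with r³ ≡ 6 (mod 15) is r = 6, so k ≡ 6 (mod 15).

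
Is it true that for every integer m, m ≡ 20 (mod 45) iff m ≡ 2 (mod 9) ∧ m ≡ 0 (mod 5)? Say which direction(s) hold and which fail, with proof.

Equivalent; both directions hold.

(⇐) If m ≡ 2 (mod 9) and m ≡ 0 (mod 5), then by the Chinese remainder theorem m ≡ 20 (mod 45). This is exactly m ≡ 20 (mod 45).

(⇒) Suppose m ≡ 20 (mod 45); write m = 45j + 20. Since 9 ∣ 45, reducing mod 9 gives m ≡ 20 ≡ 2 (mod 9); since 5 ∣ 45, reducing mod 5 gives m ≡ 20 ≡ 0 (mod 5).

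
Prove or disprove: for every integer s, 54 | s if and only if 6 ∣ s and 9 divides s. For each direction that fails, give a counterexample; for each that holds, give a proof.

Not equivalent: only (⇒) holds.

Forward direction. If 54 ∣ s, write s = 54q. Since 54 = 9·6, s = 6·(9q), so 6 ∣ s; and since 54 = 6·9, s = 9·(6q), so 9 ∣ s.

Converse. This fails: take s = 18. Both 6 ∣ 18 and 9 ∣ 18, yet 18 is not a multiple of 54 (since 18 = 0·54 + 18), so 54 ∤ 18.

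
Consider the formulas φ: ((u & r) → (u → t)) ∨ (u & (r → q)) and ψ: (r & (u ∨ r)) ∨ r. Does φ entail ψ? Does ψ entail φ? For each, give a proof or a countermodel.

Both directions fail.

(→) This fails. Under t = F, r = F, q = F, u = F, the left side is true but the right side is false.

(←) This fails. Under t = F, r = T, q = F, u = T, the left side is false but the right side is true.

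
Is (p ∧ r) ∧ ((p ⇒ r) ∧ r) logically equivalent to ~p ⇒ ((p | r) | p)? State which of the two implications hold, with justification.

Not equivalent: only (⇒) holds.

(⇒) Assume the antecedent. If r is true, ~p ⇒ ((p | r) | p) reduces to true regardless of the other variables. If r is false, the antecedent cannot hold. Either way ~p ⇒ ((p | r) | p) holds.

(⇐) This fails. Under r = T, p = F, the left side is false but the right side is true.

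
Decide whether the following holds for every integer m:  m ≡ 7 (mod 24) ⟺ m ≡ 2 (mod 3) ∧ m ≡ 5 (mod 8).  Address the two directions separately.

Forward direction. This fails: m = 7 gives 7 ≡ 7 (mod 24) but 7 ≡ 1 (mod 3), so the conjunction on the right does not hold.

Converse. This fails: m = 5 satisfies both congruences on the right (5 ≡ 2 mod 3 and 5 ≡ 5 mod 8) yet 5 ≡ 5 (mod 24), not 7.

Neither implication holds.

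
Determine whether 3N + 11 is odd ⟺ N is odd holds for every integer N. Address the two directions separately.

Neither implication holds.

[⇒] This fails: N = 0 gives 3N + 11 = 11, which is odd, but 0 is even, not odd.

[⇐] This also fails: N = 7 is odd, but 3N + 11 = 32 is even, not odd.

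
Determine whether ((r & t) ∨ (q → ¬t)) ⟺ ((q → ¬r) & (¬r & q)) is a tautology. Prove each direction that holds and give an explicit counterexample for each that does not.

Forward direction. This fails. Under q = F, r = F, t = F, the left side is true but the right side is false.

Converse. This fails. Under q = T, r = F, t = T, the left side is false but the right side is true.

Both directions fail.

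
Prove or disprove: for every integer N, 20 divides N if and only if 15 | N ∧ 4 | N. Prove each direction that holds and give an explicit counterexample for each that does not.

Forward direction. This fails: take N = 20. Certainly 20 ∣ 20, but 15 ∤ 20.

Converse. Suppose 15 ∣ N and 4 ∣ N. Any common multiple of 15 and 4 is a multiple of their lcm; here gcd(15, 4) = 1, so lcm(15, 4) = 15·4 = 60, so 60 ∣ N. Since 20 ∣ 60, it follows that 20 ∣ N.

(⇒) fails; (⇐) holds.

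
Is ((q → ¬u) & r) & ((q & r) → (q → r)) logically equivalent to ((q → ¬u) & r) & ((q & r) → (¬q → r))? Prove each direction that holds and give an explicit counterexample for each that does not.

(→) Assume the antecedent. If u is true, the antecedent forces (u = T, r = T, q = F), and the consequent holds there. If u is false, the antecedent forces (u = F, r = T, q = F) or (u = F, r = T, q = T), and the consequent holds there. Either way the consequent holds.

(←) Assume the antecedent. If u is true, the antecedent forces (u = T, r = T, q = F), and the consequent holds there. If u is false, the antecedent forces (u = F, r = T, q = F) or (u = F, r = T, q = T), and the consequent holds there. Either way the consequent holds.

Both directions hold; the statement is true.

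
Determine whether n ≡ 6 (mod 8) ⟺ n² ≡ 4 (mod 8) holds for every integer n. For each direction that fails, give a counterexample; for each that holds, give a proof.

Not equivalent: only (⇒) holds.

(⟹) Suppose n ≡ 6 (mod 8). Write n = 8j + 6. Then (8j + 6)² = 64j² + 96j + 36 = 8(8j² + 12j + 4) + 4, so n² ≡ 4 (mod 8).

(⟸) This fails: take n = 2. Then 2² = 4 ≡ 4 (mod 8), yet 2 ≡ 2 (mod 8), not 6.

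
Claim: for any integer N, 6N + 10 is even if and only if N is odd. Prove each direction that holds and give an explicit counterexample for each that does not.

(⇒) fails; (⇐) holds.

Forward direction. This fails: take N = 6. Then 6N + 10 = 46, which is even, yet N = 6 is even, not odd.

Converse. Suppose N is odd. Since 6 is even, 6N is even for every N, so 6N + 10 has the same parity as 10, which is even. Hence 6N + 10 is even.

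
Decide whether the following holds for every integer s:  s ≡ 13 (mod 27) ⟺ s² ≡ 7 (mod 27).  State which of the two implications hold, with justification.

(⟹) Suppose s ≡ 13 (mod 27). Write s = 27j + 13. Then (27j + 13)² = 729j² + 702j + 169 = 27(27j² + 26j + 6) + 7, so s² ≡ 7 (mod 27).

(⟸) This fails: take s = 14. Then 14² = 196 ≡ 7 (mod 27), yet 14 ≡ 14 (mod 27), not 13.

(⇒) holds; (⇐) fails.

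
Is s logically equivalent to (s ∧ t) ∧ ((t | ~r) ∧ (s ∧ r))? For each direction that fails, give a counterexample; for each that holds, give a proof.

Not equivalent: only (⇐) holds.

(⇒) This fails. Under s = T, t = F, r = F, the left side is true but the right side is false.

(⇐) Assume the antecedent. If s is true, s reduces to true regardless of the other variables. If s is false, the antecedent cannot hold. Either way s holds.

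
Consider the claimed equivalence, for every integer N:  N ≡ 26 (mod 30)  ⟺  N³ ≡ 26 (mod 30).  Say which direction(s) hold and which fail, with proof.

Both implications hold.

(⟹) Suppose N ≡ 26 (mod 30). Write N = 30j + 26. Then (30j + 26)³ = 27000j³ + 70200j² + 60840j + 17576 = 30(900j³ + 2340j² + 2028j + 585) + 26, so N³ ≡ 26 (mod 30).

(⟸) Conversely, suppose N³ ≡ 26 (mod 30). The only residue r in {0, …, 29} with r³ ≡ 26 (mod 30) is r = 26, so N ≡ 26 (mod 30).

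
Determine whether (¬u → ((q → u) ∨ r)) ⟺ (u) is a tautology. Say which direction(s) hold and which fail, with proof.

(⇐) Assume the antecedent. If r is true, ¬u → ((q → u) ∨ r) reduces to true regardless of the other variables. If r is false, the antecedent forces (r = F, u = T, q = F) or (r = F, u = T, q = T), and ¬u → ((q → u) ∨ r) holds there. Either way ¬u → ((q → u) ∨ r) holds.

(⇒) This fails. Under r = F, u = F, q = F, the left side is true but the right side is false.

Only the converse holds.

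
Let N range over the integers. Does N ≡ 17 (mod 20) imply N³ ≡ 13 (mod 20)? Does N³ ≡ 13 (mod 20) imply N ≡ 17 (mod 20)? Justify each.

(⟹) Suppose N ≡ 17 (mod 20). Write N = 20j + 17. Then (20j + 17)³ = 8000j³ + 20400j² + 17340j + 4913 = 20(400j³ + 1020j² + 867j + 245) + 13, so N³ ≡ 13 (mod 20).

(⟸) Conversely, suppose N³ ≡ 13 (mod 20). The only residue r in {0, …, 19} with r³ ≡ 13 (mod 20) is r = 17, so N ≡ 17 (mod 20).

The biconditional holds.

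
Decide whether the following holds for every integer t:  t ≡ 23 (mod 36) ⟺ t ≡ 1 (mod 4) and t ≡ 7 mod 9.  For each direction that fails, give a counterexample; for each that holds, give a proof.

Both directions fail.

[⇒] This fails: t = 23 gives 23 ≡ 23 (mod 36) but 23 ≡ 3 (mod 4), so the conjunction on the right does not hold.

[⇐] This fails: t = 25 satisfies both congruences on the right (25 ≡ 1 mod 4 and 25 ≡ 7 mod 9) yet 25 ≡ 25 (mod 36), not 23.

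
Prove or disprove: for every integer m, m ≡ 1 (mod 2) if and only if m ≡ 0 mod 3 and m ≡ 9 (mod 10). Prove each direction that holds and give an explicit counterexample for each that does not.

(⇒) This fails: m = 1 gives 1 ≡ 1 (mod 2) but 1 ≡ 1 (mod 3), so the conjunction on the right does not hold.

(⇐) Conversely, if m ≡ 0 (mod 3) and m ≡ 9 (mod 10), then by the Chinese remainder theorem m ≡ 9 (mod 30). Since 9 ≡ 1 (mod 2) and 2 ∣ 30, we get m ≡ 1 (mod 2).

Only the reverse direction holds.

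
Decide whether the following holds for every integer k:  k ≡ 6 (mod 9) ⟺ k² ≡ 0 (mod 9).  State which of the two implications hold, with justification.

Only the forward implication holds.

(⇒) Suppose k ≡ 6 (mod 9). Write k = 9j + 6. Then (9j + 6)² = 81j² + 108j + 36 = 9(9j² + 12j + 4) + 0, so k² ≡ 0 (mod 9).

(⇐) This fails: take k = 0. Then 0² = 0 ≡ 0 (mod 9), yet 0 ≡ 0 (mod 9), not 6.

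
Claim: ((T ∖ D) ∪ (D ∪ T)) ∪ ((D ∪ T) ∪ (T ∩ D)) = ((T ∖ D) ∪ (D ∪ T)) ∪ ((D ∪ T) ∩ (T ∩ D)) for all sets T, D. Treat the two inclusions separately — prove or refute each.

(⟹) Let x ∈ ((T ∖ D) ∪ (D ∪ T)) ∪ ((D ∪ T) ∪ (T ∩ D)). Then either x ∈ T and x ∉ D; or x ∈ D and x ∉ T; or x ∈ T ∩ D. In each case x ∈ ((T ∖ D) ∪ (D ∪ T)) ∪ ((D ∪ T) ∩ (T ∩ D)), so ((T ∖ D) ∪ (D ∪ T)) ∪ ((D ∪ T) ∪ (T ∩ D)) ⊆ ((T ∖ D) ∪ (D ∪ T)) ∪ ((D ∪ T) ∩ (T ∩ D)).

(⟸) Let x ∈ ((T ∖ D) ∪ (D ∪ T)) ∪ ((D ∪ T) ∩ (T ∩ D)). Then either x ∈ T and x ∉ D; or x ∈ D and x ∉ T; or x ∈ T ∩ D. In each case x ∈ ((T ∖ D) ∪ (D ∪ T)) ∪ ((D ∪ T) ∪ (T ∩ D)), so ((T ∖ D) ∪ (D ∪ T)) ∪ ((D ∪ T) ∩ (T ∩ D)) ⊆ ((T ∖ D) ∪ (D ∪ T)) ∪ ((D ∪ T) ∪ (T ∩ D)).

Both inclusions hold.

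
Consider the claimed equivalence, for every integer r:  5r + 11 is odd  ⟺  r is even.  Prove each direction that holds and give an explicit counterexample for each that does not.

Both directions hold.

(→) Suppose 5r + 11 is odd. Since 5 is odd, 5r and r have the same parity, so 5r + 11 ≡ r + 11 (mod 2). As 11 is odd, 5r + 11 is odd exactly when r is even. Thus r is even.

(←) Conversely, suppose r is even; write r = 2j. Then 5r + 11 = 5·(2j) + 11 = 2·5j + 11, which is odd.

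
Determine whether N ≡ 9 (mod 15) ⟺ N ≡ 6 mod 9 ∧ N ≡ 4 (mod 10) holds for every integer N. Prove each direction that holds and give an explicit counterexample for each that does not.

Forward direction. This fails: N = 69 gives 69 ≡ 9 (mod 15) but 69 ≡ 9 (mod 10), so the conjunction on the right does not hold.

Converse. If N ≡ 6 (mod 9) and N ≡ 4 (mod 10), then by the Chinese remainder theorem N ≡ 24 (mod 90). Since 24 ≡ 9 (mod 15) and 15 ∣ 90, we get N ≡ 9 (mod 15).

The forward direction fails; the converse holds.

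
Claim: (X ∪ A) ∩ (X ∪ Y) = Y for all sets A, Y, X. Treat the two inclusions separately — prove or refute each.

Both inclusions fail.

(⟹) This inclusion fails. Take A = ∅, Y = ∅, X = {1}; then 1 ∈ (X ∪ A) ∩ (X ∪ Y) but 1 ∉ Y.

(⟸) This inclusion fails. Take A = ∅, Y = {1}, X = ∅; then 1 ∈ Y but 1 ∉ (X ∪ A) ∩ (X ∪ Y).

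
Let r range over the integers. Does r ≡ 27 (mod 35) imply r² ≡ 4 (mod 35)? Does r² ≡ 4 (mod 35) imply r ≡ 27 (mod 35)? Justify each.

(⟹) This fails: take r = 27. Then 27 ≡ 27 (mod 35), but 27² = 729 ≡ 29 (mod 35), not 4.

(⟸) This fails: take r = 2. Then 2² = 4 ≡ 4 (mod 35), yet 2 ≡ 2 (mod 35), not 27.

Both directions fail.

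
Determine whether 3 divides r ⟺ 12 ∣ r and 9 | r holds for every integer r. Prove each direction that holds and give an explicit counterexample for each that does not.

[⇐] Suppose 12 ∣ r and 9 ∣ r. Any common multiple of 12 and 9 is a multiple of their lcm; here lcm(12, 9) = 12·9/gcd(12, 9) = 108/3 = 36, so 36 ∣ r. Since 3 ∣ 36, it follows that 3 ∣ r.

[⇒] This fails: take r = 3. Certainly 3 ∣ 3, but 12 ∤ 3.

(⇒) fails; (⇐) holds.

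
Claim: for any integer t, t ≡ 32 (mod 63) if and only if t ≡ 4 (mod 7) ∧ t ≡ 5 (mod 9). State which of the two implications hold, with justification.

Both implications hold.

(⇒) Suppose t ≡ 32 (mod 63); write t = 63j + 32. Since 7 ∣ 63, reducing mod 7 gives t ≡ 32 ≡ 4 (mod 7); since 9 ∣ 63, reducing mod 9 gives t ≡ 32 ≡ 5 (mod 9).

(⇐) Conversely, if t ≡ 4 (mod 7) and t ≡ 5 (mod 9), then by the Chinese remainder theorem t ≡ 32 (mod 63). This is exactly t ≡ 32 (mod 63).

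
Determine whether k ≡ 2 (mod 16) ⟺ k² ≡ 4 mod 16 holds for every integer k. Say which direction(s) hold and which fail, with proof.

Only the forward implication holds.

[⇒] Suppose k ≡ 2 (mod 16). Write k = 16j + 2. Then (16j + 2)² = 256j² + 64j + 4 = 16(16j² + 4j) + 4, so k² ≡ 4 (mod 16).

[⇐] This fails: take k = 6. Then 6² = 36 ≡ 4 (mod 16), yet 6 ≡ 6 (mod 16), not 2.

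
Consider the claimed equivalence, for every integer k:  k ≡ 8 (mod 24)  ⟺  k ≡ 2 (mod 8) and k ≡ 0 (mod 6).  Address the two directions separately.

Both directions fail.

[⇒] This fails: k = 8 gives 8 ≡ 8 (mod 24) but 8 ≡ 0 (mod 8), so the conjunction on the right does not hold.

[⇐] This fails: k = 18 satisfies both congruences on the right (18 ≡ 2 mod 8 and 18 ≡ 0 mod 6) yet 18 ≡ 18 (mod 24), not 8.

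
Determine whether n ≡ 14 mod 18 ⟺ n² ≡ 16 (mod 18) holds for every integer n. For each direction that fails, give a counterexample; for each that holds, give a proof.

Not equivalent: only (⇒) holds.

Forward direction. Suppose n ≡ 14 mod 18. Write n = 18j + 14. Then (18j + 14)² = 324j² + 504j + 196 = 18(18j² + 28j + 10) + 16, so n² ≡ 16 (mod 18).

Converse. This fails: take n = 4. Then 4² = 16 ≡ 16 (mod 18), yet 4 ≡ 4 (mod 18), not 14.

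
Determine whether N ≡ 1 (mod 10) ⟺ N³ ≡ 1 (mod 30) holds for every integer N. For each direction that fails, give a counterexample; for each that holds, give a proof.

The forward direction fails; the converse holds.

(→) This fails: take N = 11. Then 11 ≡ 1 (mod 10), but 11³ = 1331 ≡ 11 (mod 30), not 1.

(←) Conversely, the residues r modulo 30 with r³ ≡ 1 (mod 30) are exactly {1}, and each is ≡ 1 (mod 10).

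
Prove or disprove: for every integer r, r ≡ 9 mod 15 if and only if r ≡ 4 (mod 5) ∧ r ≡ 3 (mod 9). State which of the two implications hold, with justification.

[⇒] This fails: r = 24 gives 24 ≡ 9 (mod 15) but 24 ≡ 6 (mod 9), so the conjunction on the right does not hold.

[⇐] Conversely, if r ≡ 4 (mod 5) and r ≡ 3 (mod 9), then by the Chinese remainder theorem r ≡ 39 (mod 45). Since 39 ≡ 9 (mod 15) and 15 ∣ 45, we get r ≡ 9 (mod 15).

(⇒) fails; (⇐) holds.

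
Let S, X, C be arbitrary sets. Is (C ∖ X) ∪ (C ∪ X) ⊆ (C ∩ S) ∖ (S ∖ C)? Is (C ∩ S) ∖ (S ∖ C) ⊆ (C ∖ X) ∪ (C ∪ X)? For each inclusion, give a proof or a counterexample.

Only the reverse inclusion holds.

(⟹) This inclusion fails. Take S = ∅, X = {1}, C = ∅; then 1 ∈ (C ∖ X) ∪ (C ∪ X) but 1 ∉ (C ∩ S) ∖ (S ∖ C).

(⟸) Let x ∈ (C ∩ S) ∖ (S ∖ C). Then either x ∈ S ∩ C and x ∉ X; or x ∈ S ∩ X ∩ C. In each case x ∈ (C ∖ X) ∪ (C ∪ X), so (C ∩ S) ∖ (S ∖ C) ⊆ (C ∖ X) ∪ (C ∪ X).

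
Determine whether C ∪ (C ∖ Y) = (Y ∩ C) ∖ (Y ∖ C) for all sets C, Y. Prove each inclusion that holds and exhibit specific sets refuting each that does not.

Forward inclusion. This inclusion fails. Take C = {1}, Y = ∅; then 1 ∈ C ∪ (C ∖ Y) but 1 ∉ (Y ∩ C) ∖ (Y ∖ C).

Reverse inclusion. Let x ∈ (Y ∩ C) ∖ (Y ∖ C). Then x ∈ C ∩ Y, from which x ∈ C ∪ (C ∖ Y).

(⊆) fails; (⊇) holds.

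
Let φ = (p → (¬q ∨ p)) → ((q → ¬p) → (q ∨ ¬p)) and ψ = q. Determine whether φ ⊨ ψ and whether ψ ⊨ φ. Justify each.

(⇒) This fails. Under q = F, p = F, the left side is true but the right side is false.

(⇐) Assume the antecedent. If q is true, the consequent reduces to true regardless of the other variables. If q is false, the antecedent cannot hold. Either way the consequent holds.

(⇒) fails; (⇐) holds.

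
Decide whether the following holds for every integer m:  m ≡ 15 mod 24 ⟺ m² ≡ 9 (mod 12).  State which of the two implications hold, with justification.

(→) Suppose m ≡ 15 (mod 24). Then m² ≡ 15² = 225 (mod 24), and since 12 ∣ 24, also m² ≡ 9 (mod 12).

(←) This fails: take m = 3. Then 3² = 9 ≡ 9 (mod 12), yet 3 ≡ 3 (mod 24), not 15.

The forward direction holds; the converse fails.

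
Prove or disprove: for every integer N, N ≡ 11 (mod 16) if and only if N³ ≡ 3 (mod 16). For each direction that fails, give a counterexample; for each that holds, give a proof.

Forward direction. Suppose N ≡ 11 (mod 16). Write N = 16j + 11. Then (16j + 11)³ = 4096j³ + 8448j² + 5808j + 1331 = 16(256j³ + 528j² + 363j + 83) + 3, so N³ ≡ 3 (mod 16).

Converse. Suppose N³ ≡ 3 (mod 16). The only residue r in {0, …, 15} with r³ ≡ 3 (mod 16) is r = 11, so N ≡ 11 (mod 16).

Equivalent; both directions hold.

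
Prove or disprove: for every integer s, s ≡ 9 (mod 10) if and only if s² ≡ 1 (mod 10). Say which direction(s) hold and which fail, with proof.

(⟹) Suppose s ≡ 9 (mod 10). Write s = 10j + 9. Then (10j + 9)² = 100j² + 180j + 81 = 10(10j² + 18j + 8) + 1, so s² ≡ 1 (mod 10).

(⟸) This fails: take s = 1. Then 1² = 1 ≡ 1 (mod 10), yet 1 ≡ 1 (mod 10), not 9.

Not equivalent: only (⇒) holds.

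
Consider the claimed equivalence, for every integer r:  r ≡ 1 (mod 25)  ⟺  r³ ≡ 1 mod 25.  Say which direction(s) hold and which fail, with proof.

(→) Suppose r ≡ 1 (mod 25). Write r = 25j + 1. Then (25j + 1)³ = 15625j³ + 1875j² + 75j + 1 = 25(625j³ + 75j² + 3j) + 1, so r³ ≡ 1 (mod 25).

(←) Conversely, suppose r³ ≡ 1 (mod 25). The only residue r in {0, …, 24} with r³ ≡ 1 (mod 25) is r = 1, so r ≡ 1 (mod 25).

Both directions hold; the statement is true.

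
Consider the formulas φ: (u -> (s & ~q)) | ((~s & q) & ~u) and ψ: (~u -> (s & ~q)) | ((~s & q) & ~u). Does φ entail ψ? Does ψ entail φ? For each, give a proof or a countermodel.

(⇒) This fails. Under u = F, q = F, s = F, the left side is true but the right side is false.

(⇐) This fails. Under u = T, q = F, s = F, the left side is false but the right side is true.

Both directions fail.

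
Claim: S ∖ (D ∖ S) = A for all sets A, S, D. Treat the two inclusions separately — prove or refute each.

(⟹) This inclusion fails. Take A = ∅, S = {1}, D = ∅; then 1 ∈ S ∖ (D ∖ S) but 1 ∉ A.

(⟸) This inclusion fails. Take A = {1}, S = ∅, D = ∅; then 1 ∈ A but 1 ∉ S ∖ (D ∖ S).

Both inclusions fail.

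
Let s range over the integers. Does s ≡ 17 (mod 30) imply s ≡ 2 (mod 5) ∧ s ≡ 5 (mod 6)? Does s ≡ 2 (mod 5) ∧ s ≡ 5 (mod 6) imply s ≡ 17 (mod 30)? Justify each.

Both directions hold.

(⟸) If s ≡ 2 (mod 5) and s ≡ 5 (mod 6), then by the Chinese remainder theorem s ≡ 17 (mod 30). This is exactly s ≡ 17 (mod 30).

(⟹) Suppose s ≡ 17 (mod 30); write s = 30j + 17. Since 5 ∣ 30, reducing mod 5 gives s ≡ 17 ≡ 2 (mod 5); since 6 ∣ 30, reducing mod 6 gives s ≡ 17 ≡ 5 (mod 6).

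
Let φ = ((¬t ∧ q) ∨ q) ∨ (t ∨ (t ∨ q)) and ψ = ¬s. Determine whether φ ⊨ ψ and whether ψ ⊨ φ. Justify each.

[⇒] This fails. Under s = T, t = T, q = F, the left side is true but the right side is false.

[⇐] This fails. Under s = F, t = F, q = F, the left side is false but the right side is true.

Both directions fail.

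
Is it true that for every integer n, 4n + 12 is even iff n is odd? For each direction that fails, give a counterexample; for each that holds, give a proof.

(←) Suppose n is odd. Since 4 is even, 4n is even for every n, so 4n + 12 has the same parity as 12, which is even. Hence 4n + 12 is even.

(→) This fails: take n = 4. Then 4n + 12 = 28, which is even, yet n = 4 is even, not odd.

The forward direction fails; the converse holds.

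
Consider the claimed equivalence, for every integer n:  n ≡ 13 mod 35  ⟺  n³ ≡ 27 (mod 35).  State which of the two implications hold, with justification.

(⟹) Suppose n ≡ 13 mod 35. Write n = 35j + 13. Then (35j + 13)³ = 42875j³ + 47775j² + 17745j + 2197 = 35(1225j³ + 1365j² + 507j + 62) + 27, so n³ ≡ 27 (mod 35).

(⟸) This fails: take n = 3. Then 3³ = 27 ≡ 27 (mod 35), yet 3 ≡ 3 (mod 35), not 13.

Not equivalent: only (⇒) holds.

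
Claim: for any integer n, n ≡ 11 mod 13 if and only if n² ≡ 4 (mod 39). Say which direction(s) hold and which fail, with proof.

(⇒) This fails: take n = 24. Then 24 ≡ 11 (mod 13), but 24² = 576 ≡ 30 (mod 39), not 4.

(⇐) This fails: take n = 2. Then 2² = 4 ≡ 4 (mod 39), yet 2 ≡ 2 (mod 13), not 11.

(⇒) fails and (⇐) fails.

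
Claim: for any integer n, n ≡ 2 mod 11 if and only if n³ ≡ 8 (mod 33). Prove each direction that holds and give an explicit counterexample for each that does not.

(←) The residues r modulo 33 with r³ ≡ 8 (mod 33) are exactly {2}, and each is ≡ 2 (mod 11).

(→) This fails: take n = 13. Then 13 ≡ 2 (mod 11), but 13³ = 2197 ≡ 19 (mod 33), not 8.

Only the reverse direction holds.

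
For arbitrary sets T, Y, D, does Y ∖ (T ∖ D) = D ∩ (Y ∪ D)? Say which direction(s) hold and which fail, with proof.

(⊆) fails and (⊇) fails.

(⟹) This inclusion fails. Take T = ∅, Y = {1}, D = ∅; then 1 ∈ Y ∖ (T ∖ D) but 1 ∉ D ∩ (Y ∪ D).

(⟸) This inclusion fails. Take T = ∅, Y = ∅, D = {1}; then 1 ∈ D ∩ (Y ∪ D) but 1 ∉ Y ∖ (T ∖ D).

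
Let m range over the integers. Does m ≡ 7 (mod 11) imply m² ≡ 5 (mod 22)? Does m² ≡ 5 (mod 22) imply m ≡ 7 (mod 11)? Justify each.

Neither direction holds.

(→) This fails: take m = 18. Then 18 ≡ 7 (mod 11), but 18² = 324 ≡ 16 (mod 22), not 5.

(←) This fails: take m = 15. Then 15² = 225 ≡ 5 (mod 22), yet 15 ≡ 4 (mod 11), not 7.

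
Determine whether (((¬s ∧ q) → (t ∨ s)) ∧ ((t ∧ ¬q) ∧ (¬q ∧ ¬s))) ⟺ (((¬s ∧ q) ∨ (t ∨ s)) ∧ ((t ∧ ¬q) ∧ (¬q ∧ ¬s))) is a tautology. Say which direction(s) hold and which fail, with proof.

The biconditional holds.

(⟹) Assume the antecedent. If s is true, the antecedent cannot hold. If s is false, the antecedent forces (s = F, q = F, t = T), and the consequent holds there. Either way the consequent holds.

(⟸) Assume the antecedent. If s is true, the antecedent cannot hold. If s is false, the antecedent forces (s = F, q = F, t = T), and the consequent holds there. Either way the consequent holds.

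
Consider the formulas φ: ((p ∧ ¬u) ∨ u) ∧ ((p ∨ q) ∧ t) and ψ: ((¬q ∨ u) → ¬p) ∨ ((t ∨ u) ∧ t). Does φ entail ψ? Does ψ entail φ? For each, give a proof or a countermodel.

(⟹) Assume the antecedent. If t is true, the consequent reduces to true regardless of the other variables. If t is false, the antecedent cannot hold. Either way the consequent holds.

(⟸) This fails. Under t = F, u = F, p = F, q = F, the left side is false but the right side is true.

The forward direction holds; the converse fails.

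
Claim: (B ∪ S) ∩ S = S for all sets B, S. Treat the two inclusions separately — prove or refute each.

(⟹) Let x ∈ (B ∪ S) ∩ S. Then either x ∈ S and x ∉ B; or x ∈ B ∩ S. In each case x ∈ S, so (B ∪ S) ∩ S ⊆ S.

(⟸) Let x ∈ S. Then either x ∈ S and x ∉ B; or x ∈ B ∩ S. In each case x ∈ (B ∪ S) ∩ S, so S ⊆ (B ∪ S) ∩ S.

Both inclusions hold; the sets are equal.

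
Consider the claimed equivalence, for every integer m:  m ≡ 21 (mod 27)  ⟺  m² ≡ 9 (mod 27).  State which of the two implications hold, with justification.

(←) This fails: take m = 3. Then 3² = 9 ≡ 9 (mod 27), yet 3 ≡ 3 (mod 27), not 21.

(→) Suppose m ≡ 21 (mod 27). Write m = 27j + 21. Then (27j + 21)² = 729j² + 1134j + 441 = 27(27j² + 42j + 16) + 9, so m² ≡ 9 (mod 27).

Not equivalent: only (⇒) holds.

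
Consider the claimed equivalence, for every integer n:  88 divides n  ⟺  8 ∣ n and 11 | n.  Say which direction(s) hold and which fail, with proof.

(⇒) If 88 ∣ n, write n = 88q. Since 88 = 11·8, n = 8·(11q), so 8 ∣ n; and since 88 = 8·11, n = 11·(8q), so 11 ∣ n.

(⇐) Suppose 8 ∣ n and 11 ∣ n. Any common multiple of 8 and 11 is a multiple of their lcm; here gcd(8, 11) = 1, so lcm(8, 11) = 8·11 = 88, so 88 ∣ n.

Both implications hold.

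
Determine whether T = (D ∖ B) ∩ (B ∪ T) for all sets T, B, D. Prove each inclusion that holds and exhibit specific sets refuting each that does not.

Only the reverse inclusion holds.

Forward inclusion. This inclusion fails. Take T = {1}, B = ∅, D = ∅; then 1 ∈ T but 1 ∉ (D ∖ B) ∩ (B ∪ T).

Reverse inclusion. Let x ∈ (D ∖ B) ∩ (B ∪ T). Then x ∈ T ∩ D and x ∉ B, from which x ∈ T.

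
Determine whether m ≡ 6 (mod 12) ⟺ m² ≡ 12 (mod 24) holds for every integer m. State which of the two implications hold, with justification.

Both directions hold; the statement is true.

(⟹) Suppose m ≡ 6 (mod 12). Working modulo 24, m ∈ {6, 18}; for each such r, r² ≡ 12 (mod 24).

(⟸) Conversely, the residues r modulo 24 with r² ≡ 12 (mod 24) are exactly {6, 18}, and each is ≡ 6 (mod 12).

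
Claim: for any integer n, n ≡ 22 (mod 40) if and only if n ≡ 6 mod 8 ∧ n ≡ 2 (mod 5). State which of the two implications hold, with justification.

Both directions hold.

[⇒] Suppose n ≡ 22 (mod 40); write n = 40j + 22. Since 8 ∣ 40, reducing mod 8 gives n ≡ 22 ≡ 6 (mod 8); since 5 ∣ 40, reducing mod 5 gives n ≡ 22 ≡ 2 (mod 5).

[⇐] Conversely, if n ≡ 6 (mod 8) and n ≡ 2 (mod 5), then by the Chinese remainder theorem n ≡ 22 (mod 40). This is exactly n ≡ 22 (mod 40).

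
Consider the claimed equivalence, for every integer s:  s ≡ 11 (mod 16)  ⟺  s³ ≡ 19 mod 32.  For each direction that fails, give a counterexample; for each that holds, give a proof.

(⟹) This fails: take s = 27. Then 27 ≡ 11 (mod 16), but 27³ = 19683 ≡ 3 (mod 32), not 19.

(⟸) Conversely, the residues r modulo 32 with r³ ≡ 19 (mod 32) are exactly {11}, and each is ≡ 11 (mod 16).

The forward direction fails; the converse holds.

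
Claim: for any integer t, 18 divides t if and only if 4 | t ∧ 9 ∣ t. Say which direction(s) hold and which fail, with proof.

Only the converse holds.

(→) This fails: take t = 18. Certainly 18 ∣ 18, but 4 ∤ 18.

(←) Suppose 4 ∣ t and 9 ∣ t. Any common multiple of 4 and 9 is a multiple of their lcm; here gcd(4, 9) = 1, so lcm(4, 9) = 4·9 = 36, so 36 ∣ t. Since 18 ∣ 36, it follows that 18 ∣ t.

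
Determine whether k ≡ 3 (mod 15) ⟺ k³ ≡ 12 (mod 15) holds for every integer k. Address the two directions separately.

Forward direction. Suppose k ≡ 3 (mod 15). Write k = 15j + 3. Then (15j + 3)³ = 3375j³ + 2025j² + 405j + 27 = 15(225j³ + 135j² + 27j + 1) + 12, so k³ ≡ 12 (mod 15).

Converse. Suppose k³ ≡ 12 (mod 15). The only residue r in {0, …, 14} with r³ ≡ 12 (mod 15) is r = 3, so k ≡ 3 (mod 15).

The biconditional holds.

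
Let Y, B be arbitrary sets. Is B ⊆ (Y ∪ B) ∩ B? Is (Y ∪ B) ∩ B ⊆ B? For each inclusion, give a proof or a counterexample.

(⟹) Let x ∈ B. Then either x ∈ B and x ∉ Y; or x ∈ Y ∩ B. In each case x ∈ (Y ∪ B) ∩ B, so B ⊆ (Y ∪ B) ∩ B.

(⟸) Let x ∈ (Y ∪ B) ∩ B. Then either x ∈ B and x ∉ Y; or x ∈ Y ∩ B. In each case x ∈ B, so (Y ∪ B) ∩ B ⊆ B.

The two sets are equal.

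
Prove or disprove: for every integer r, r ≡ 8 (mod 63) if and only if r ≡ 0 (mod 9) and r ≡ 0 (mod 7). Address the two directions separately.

(→) This fails: r = 8 gives 8 ≡ 8 (mod 63) but 8 ≡ 8 (mod 9), so the conjunction on the right does not hold.

(←) This fails: r = 0 satisfies both congruences on the right (0 ≡ 0 mod 9 and 0 ≡ 0 mod 7) yet 0 ≡ 0 (mod 63), not 8.

(⇒) fails and (⇐) fails.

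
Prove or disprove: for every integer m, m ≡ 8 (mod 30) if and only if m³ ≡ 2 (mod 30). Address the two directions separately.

Both directions hold.

(→) Suppose m ≡ 8 (mod 30). Write m = 30j + 8. Then (30j + 8)³ = 27000j³ + 21600j² + 5760j + 512 = 30(900j³ + 720j² + 192j + 17) + 2, so m³ ≡ 2 (mod 30).

(←) Conversely, suppose m³ ≡ 2 (mod 30). The only residue r in {0, …, 29} with r³ ≡ 2 (mod 30) is r = 8, so m ≡ 8 (mod 30).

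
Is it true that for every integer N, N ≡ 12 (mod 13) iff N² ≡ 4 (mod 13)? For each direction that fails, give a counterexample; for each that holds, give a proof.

(→) This fails: take N = 12. Then 12 ≡ 12 (mod 13), but 12² = 144 ≡ 1 (mod 13), not 4.

(←) This fails: take N = 2. Then 2² = 4 ≡ 4 (mod 13), yet 2 ≡ 2 (mod 13), not 12.

Both directions fail.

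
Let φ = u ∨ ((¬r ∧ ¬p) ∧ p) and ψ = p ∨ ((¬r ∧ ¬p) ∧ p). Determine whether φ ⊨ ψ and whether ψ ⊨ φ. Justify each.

[⇒] This fails. Under r = F, p = F, u = T, the left side is true but the right side is false.

[⇐] This fails. Under r = F, p = T, u = F, the left side is false but the right side is true.

(⇒) fails and (⇐) fails.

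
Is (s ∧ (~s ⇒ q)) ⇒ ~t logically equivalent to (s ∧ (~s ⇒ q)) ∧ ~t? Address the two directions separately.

Not equivalent: only (⇐) holds.

(⟹) This fails. Under q = F, t = F, s = F, the left side is true but the right side is false.

(⟸) Assume the antecedent. If q is true, the antecedent forces (q = T, t = F, s = T), and (s ∧ (~s ⇒ q)) ⇒ ~t holds there. If q is false, the antecedent forces (q = F, t = F, s = T), and (s ∧ (~s ⇒ q)) ⇒ ~t holds there. Either way (s ∧ (~s ⇒ q)) ⇒ ~t holds.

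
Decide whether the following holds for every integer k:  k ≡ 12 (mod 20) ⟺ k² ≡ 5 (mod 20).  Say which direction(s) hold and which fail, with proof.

Forward direction. This fails: take k = 12. Then 12 ≡ 12 (mod 20), but 12² = 144 ≡ 4 (mod 20), not 5.

Converse. This fails: take k = 5. Then 5² = 25 ≡ 5 (mod 20), yet 5 ≡ 5 (mod 20), not 12.

Both directions fail.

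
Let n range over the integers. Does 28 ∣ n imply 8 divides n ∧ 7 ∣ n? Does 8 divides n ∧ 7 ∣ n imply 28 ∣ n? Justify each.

(⟹) This fails: take n = 28. Certainly 28 ∣ 28, but 8 ∤ 28.

(⟸) Suppose 8 ∣ n and 7 ∣ n. Any common multiple of 8 and 7 is a multiple of their lcm; here gcd(8, 7) = 1, so lcm(8, 7) = 8·7 = 56, so 56 ∣ n. Since 28 ∣ 56, it follows that 28 ∣ n.

Only the reverse direction holds.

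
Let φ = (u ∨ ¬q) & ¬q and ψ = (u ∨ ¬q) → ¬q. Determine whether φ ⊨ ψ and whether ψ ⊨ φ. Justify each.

Only the forward direction holds.

Forward direction. Assume the antecedent. If q is true, the antecedent cannot hold. If q is false, (u ∨ ¬q) → ¬q reduces to true regardless of the other variables. Either way (u ∨ ¬q) → ¬q holds.

Converse. This fails. Under q = T, u = F, the left side is false but the right side is true.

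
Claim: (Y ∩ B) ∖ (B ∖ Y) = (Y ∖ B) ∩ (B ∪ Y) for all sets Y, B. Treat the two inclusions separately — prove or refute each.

Both inclusions fail.

(⊆) This inclusion fails. Take Y = {1}, B = {1}; then 1 ∈ (Y ∩ B) ∖ (B ∖ Y) but 1 ∉ (Y ∖ B) ∩ (B ∪ Y).

(⊇) This inclusion fails. Take Y = {1}, B = ∅; then 1 ∈ (Y ∖ B) ∩ (B ∪ Y) but 1 ∉ (Y ∩ B) ∖ (B ∖ Y).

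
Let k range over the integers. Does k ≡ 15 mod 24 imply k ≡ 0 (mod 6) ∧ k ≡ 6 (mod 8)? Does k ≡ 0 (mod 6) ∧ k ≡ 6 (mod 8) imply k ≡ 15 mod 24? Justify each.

Both directions fail.

[⇒] This fails: k = 15 gives 15 ≡ 15 (mod 24) but 15 ≡ 3 (mod 6), so the conjunction on the right does not hold.

[⇐] This fails: k = 6 satisfies both congruences on the right (6 ≡ 0 mod 6 and 6 ≡ 6 mod 8) yet 6 ≡ 6 (mod 24), not 15.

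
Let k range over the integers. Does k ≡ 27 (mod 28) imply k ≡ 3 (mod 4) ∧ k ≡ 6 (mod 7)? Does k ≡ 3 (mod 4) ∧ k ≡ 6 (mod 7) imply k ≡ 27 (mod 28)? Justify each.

The biconditional holds.

Forward direction. Suppose k ≡ 27 (mod 28); write k = 28j + 27. Since 4 ∣ 28, reducing mod 4 gives k ≡ 27 ≡ 3 (mod 4); since 7 ∣ 28, reducing mod 7 gives k ≡ 27 ≡ 6 (mod 7).

Converse. If k ≡ 3 (mod 4) and k ≡ 6 (mod 7), then by the Chinese remainder theorem k ≡ 27 (mod 28). This is exactly k ≡ 27 (mod 28).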